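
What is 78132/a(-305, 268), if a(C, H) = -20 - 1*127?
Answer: -26044/49 ≈ -531.51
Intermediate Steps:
a(C, H) = -147 (a(C, H) = -20 - 127 = -147)
78132/a(-305, 268) = 78132/(-147) = 78132*(-1/147) = -26044/49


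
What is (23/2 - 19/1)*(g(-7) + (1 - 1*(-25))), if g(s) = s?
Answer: -285/2 ≈ -142.50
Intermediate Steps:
(23/2 - 19/1)*(g(-7) + (1 - 1*(-25))) = (23/2 - 19/1)*(-7 + (1 - 1*(-25))) = (23*(½) - 19*1)*(-7 + (1 + 25)) = (23/2 - 19)*(-7 + 26) = -15/2*19 = -285/2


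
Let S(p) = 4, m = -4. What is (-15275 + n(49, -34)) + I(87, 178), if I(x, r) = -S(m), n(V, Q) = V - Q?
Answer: -15196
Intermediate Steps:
I(x, r) = -4 (I(x, r) = -1*4 = -4)
(-15275 + n(49, -34)) + I(87, 178) = (-15275 + (49 - 1*(-34))) - 4 = (-15275 + (49 + 34)) - 4 = (-15275 + 83) - 4 = -15192 - 4 = -15196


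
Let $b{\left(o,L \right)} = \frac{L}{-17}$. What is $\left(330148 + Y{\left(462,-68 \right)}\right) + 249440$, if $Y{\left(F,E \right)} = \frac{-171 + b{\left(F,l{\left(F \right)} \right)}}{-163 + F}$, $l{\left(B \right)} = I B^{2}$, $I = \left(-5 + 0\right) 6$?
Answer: $\frac{2952446217}{5083} \approx 5.8085 \cdot 10^{5}$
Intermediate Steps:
$I = -30$ ($I = \left(-5\right) 6 = -30$)
$l{\left(B \right)} = - 30 B^{2}$
$b{\left(o,L \right)} = - \frac{L}{17}$ ($b{\left(o,L \right)} = L \left(- \frac{1}{17}\right) = - \frac{L}{17}$)
$Y{\left(F,E \right)} = \frac{-171 + \frac{30 F^{2}}{17}}{-163 + F}$ ($Y{\left(F,E \right)} = \frac{-171 - \frac{\left(-30\right) F^{2}}{17}}{-163 + F} = \frac{-171 + \frac{30 F^{2}}{17}}{-163 + F}$)
$\left(330148 + Y{\left(462,-68 \right)}\right) + 249440 = \left(330148 + \frac{3 \left(-969 + 10 \cdot 462^{2}\right)}{17 \left(-163 + 462\right)}\right) + 249440 = \left(330148 + \frac{3 \left(-969 + 10 \cdot 213444\right)}{17 \cdot 299}\right) + 249440 = \left(330148 + \frac{3}{17} \cdot \frac{1}{299} \left(-969 + 2134440\right)\right) + 249440 = \left(330148 + \frac{3}{17} \cdot \frac{1}{299} \cdot 2133471\right) + 249440 = \left(330148 + \frac{6400413}{5083}\right) + 249440 = \frac{1684542697}{5083} + 249440 = \frac{2952446217}{5083}$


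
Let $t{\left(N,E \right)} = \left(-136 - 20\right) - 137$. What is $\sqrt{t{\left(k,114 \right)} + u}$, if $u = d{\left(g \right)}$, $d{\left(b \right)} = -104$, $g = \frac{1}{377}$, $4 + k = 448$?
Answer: $i \sqrt{397} \approx 19.925 i$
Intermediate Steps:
$k = 444$ ($k = -4 + 448 = 444$)
$g = \frac{1}{377} \approx 0.0026525$
$t{\left(N,E \right)} = -293$ ($t{\left(N,E \right)} = -156 - 137 = -293$)
$u = -104$
$\sqrt{t{\left(k,114 \right)} + u} = \sqrt{-293 - 104} = \sqrt{-397} = i \sqrt{397}$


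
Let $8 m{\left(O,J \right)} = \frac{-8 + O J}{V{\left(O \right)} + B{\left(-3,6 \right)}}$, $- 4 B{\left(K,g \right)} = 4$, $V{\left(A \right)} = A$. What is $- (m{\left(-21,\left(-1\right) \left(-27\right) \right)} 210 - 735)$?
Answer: $\frac{4305}{88} \approx 48.92$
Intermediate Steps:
$B{\left(K,g \right)} = -1$ ($B{\left(K,g \right)} = \left(- \frac{1}{4}\right) 4 = -1$)
$m{\left(O,J \right)} = \frac{-8 + J O}{8 \left(-1 + O\right)}$ ($m{\left(O,J \right)} = \frac{\left(-8 + O J\right) \frac{1}{O - 1}}{8} = \frac{\left(-8 + J O\right) \frac{1}{-1 + O}}{8} = \frac{\frac{1}{-1 + O} \left(-8 + J O\right)}{8} = \frac{-8 + J O}{8 \left(-1 + O\right)}$)
$- (m{\left(-21,\left(-1\right) \left(-27\right) \right)} 210 - 735) = - (\frac{-8 + \left(-1\right) \left(-27\right) \left(-21\right)}{8 \left(-1 - 21\right)} 210 - 735) = - (\frac{-8 + 27 \left(-21\right)}{8 \left(-22\right)} 210 - 735) = - (\frac{1}{8} \left(- \frac{1}{22}\right) \left(-8 - 567\right) 210 - 735) = - (\frac{1}{8} \left(- \frac{1}{22}\right) \left(-575\right) 210 - 735) = - (\frac{575}{176} \cdot 210 - 735) = - (\frac{60375}{88} - 735) = \left(-1\right) \left(- \frac{4305}{88}\right) = \frac{4305}{88}$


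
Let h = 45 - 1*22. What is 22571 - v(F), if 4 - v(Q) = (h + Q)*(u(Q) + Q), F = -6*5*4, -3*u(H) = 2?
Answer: 102815/3 ≈ 34272.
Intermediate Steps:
u(H) = -⅔ (u(H) = -⅓*2 = -⅔)
h = 23 (h = 45 - 22 = 23)
F = -120 (F = -30*4 = -120)
v(Q) = 4 - (23 + Q)*(-⅔ + Q)
22571 - v(F) = 22571 - (58/3 - 1*(-120)² - 67/3*(-120)) = 22571 - (58/3 - 1*14400 + 2680) = 22571 - (58/3 - 14400 + 2680) = 22571 - 1*(-35102/3) = 22571 + 35102/3 = 102815/3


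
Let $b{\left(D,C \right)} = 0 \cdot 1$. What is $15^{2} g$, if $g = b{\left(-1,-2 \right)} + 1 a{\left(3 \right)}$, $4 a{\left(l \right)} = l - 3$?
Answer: $0$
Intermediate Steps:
$b{\left(D,C \right)} = 0$
$a{\left(l \right)} = - \frac{3}{4} + \frac{l}{4}$ ($a{\left(l \right)} = \frac{l - 3}{4} = \frac{-3 + l}{4} = - \frac{3}{4} + \frac{l}{4}$)
$g = 0$ ($g = 0 + 1 \left(- \frac{3}{4} + \frac{1}{4} \cdot 3\right) = 0 + 1 \left(- \frac{3}{4} + \frac{3}{4}\right) = 0 + 1 \cdot 0 = 0 + 0 = 0$)
$15^{2} g = 15^{2} \cdot 0 = 225 \cdot 0 = 0$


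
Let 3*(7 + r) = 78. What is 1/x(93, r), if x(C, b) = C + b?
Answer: 1/112 ≈ 0.0089286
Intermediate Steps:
r = 19 (r = -7 + (1/3)*78 = -7 + 26 = 19)
1/x(93, r) = 1/(93 + 19) = 1/112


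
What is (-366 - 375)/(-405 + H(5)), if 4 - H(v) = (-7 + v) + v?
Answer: 741/404 ≈ 1.8342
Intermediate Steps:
H(v) = 11 - 2*v (H(v) = 4 - ((-7 + v) + v) = 4 - (-7 + 2*v) = 4 + (7 - 2*v) = 11 - 2*v)
(-366 - 375)/(-405 + H(5)) = (-366 - 375)/(-405 + (11 - 2*5)) = -741/(-405 + (11 - 10)) = -741/(-405 + 1) = -741/(-404) = -741*(-1/404) = 741/404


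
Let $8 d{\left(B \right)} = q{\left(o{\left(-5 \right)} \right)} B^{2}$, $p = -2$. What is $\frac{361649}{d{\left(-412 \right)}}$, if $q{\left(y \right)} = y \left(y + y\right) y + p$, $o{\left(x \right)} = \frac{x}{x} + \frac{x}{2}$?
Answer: $- \frac{723298}{371315} \approx -1.9479$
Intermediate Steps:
$o{\left(x \right)} = 1 + \frac{x}{2}$ ($o{\left(x \right)} = 1 + x \frac{1}{2} = 1 + \frac{x}{2}$)
$q{\left(y \right)} = -2 + 2 y^{3}$ ($q{\left(y \right)} = y \left(y + y\right) y - 2 = y 2 y y - 2 = 2 y^{2} y - 2 = 2 y^{3} - 2 = -2 + 2 y^{3}$)
$d{\left(B \right)} = - \frac{35 B^{2}}{32}$ ($d{\left(B \right)} = \frac{\left(-2 + 2 \left(1 + \frac{1}{2} \left(-5\right)\right)^{3}\right) B^{2}}{8} = \frac{\left(-2 + 2 \left(1 - \frac{5}{2}\right)^{3}\right) B^{2}}{8} = \frac{\left(-2 + 2 \left(- \frac{3}{2}\right)^{3}\right) B^{2}}{8} = \frac{\left(-2 + 2 \left(- \frac{27}{8}\right)\right) B^{2}}{8} = \frac{\left(-2 - \frac{27}{4}\right) B^{2}}{8} = \frac{\left(- \frac{35}{4}\right) B^{2}}{8} = - \frac{35 B^{2}}{32}$)
$\frac{361649}{d{\left(-412 \right)}} = \frac{361649}{\left(- \frac{35}{32}\right) \left(-412\right)^{2}} = \frac{361649}{\left(- \frac{35}{32}\right) 169744} = \frac{361649}{- \frac{371315}{2}} = 361649 \left(- \frac{2}{371315}\right) = - \frac{723298}{371315}$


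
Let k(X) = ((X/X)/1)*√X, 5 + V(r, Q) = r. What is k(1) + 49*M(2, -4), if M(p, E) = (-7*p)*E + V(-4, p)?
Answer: 2304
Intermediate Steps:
V(r, Q) = -5 + r
k(X) = √X (k(X) = (1*1)*√X = 1*√X = √X)
M(p, E) = -9 - 7*E*p (M(p, E) = (-7*p)*E + (-5 - 4) = -7*E*p - 9 = -9 - 7*E*p)
k(1) + 49*M(2, -4) = √1 + 49*(-9 - 7*(-4)*2) = 1 + 49*(-9 + 56) = 1 + 49*47 = 1 + 2303 = 2304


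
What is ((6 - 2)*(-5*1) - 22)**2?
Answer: 1764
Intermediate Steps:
((6 - 2)*(-5*1) - 22)**2 = (4*(-5) - 22)**2 = (-20 - 22)**2 = (-42)**2 = 1764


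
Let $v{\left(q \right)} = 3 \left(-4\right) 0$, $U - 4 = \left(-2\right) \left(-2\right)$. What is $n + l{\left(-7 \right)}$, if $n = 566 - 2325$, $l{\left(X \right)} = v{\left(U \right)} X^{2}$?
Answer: $-1759$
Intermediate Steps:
$U = 8$ ($U = 4 - -4 = 4 + 4 = 8$)
$v{\left(q \right)} = 0$ ($v{\left(q \right)} = \left(-12\right) 0 = 0$)
$l{\left(X \right)} = 0$ ($l{\left(X \right)} = 0 X^{2} = 0$)
$n = -1759$ ($n = 566 - 2325 = -1759$)
$n + l{\left(-7 \right)} = -1759 + 0 = -1759$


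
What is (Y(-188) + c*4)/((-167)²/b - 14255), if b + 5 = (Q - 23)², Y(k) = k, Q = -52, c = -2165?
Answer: 49725760/80085211 ≈ 0.62091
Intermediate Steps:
b = 5620 (b = -5 + (-52 - 23)² = -5 + (-75)² = -5 + 5625 = 5620)
(Y(-188) + c*4)/((-167)²/b - 14255) = (-188 - 2165*4)/((-167)²/5620 - 14255) = (-188 - 8660)/(27889*(1/5620) - 14255) = -8848/(27889/5620 - 14255) = -8848/(-80085211/5620) = -8848*(-5620/80085211) = 49725760/80085211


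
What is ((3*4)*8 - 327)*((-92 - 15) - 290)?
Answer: 91707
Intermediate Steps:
((3*4)*8 - 327)*((-92 - 15) - 290) = (12*8 - 327)*(-107 - 290) = (96 - 327)*(-397) = -231*(-397) = 91707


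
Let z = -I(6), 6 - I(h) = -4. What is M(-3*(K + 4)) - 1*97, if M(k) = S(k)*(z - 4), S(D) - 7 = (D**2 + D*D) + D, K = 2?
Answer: -9015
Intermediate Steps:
I(h) = 10 (I(h) = 6 - 1*(-4) = 6 + 4 = 10)
S(D) = 7 + D + 2*D**2 (S(D) = 7 + ((D**2 + D*D) + D) = 7 + ((D**2 + D**2) + D) = 7 + (2*D**2 + D) = 7 + (D + 2*D**2) = 7 + D + 2*D**2)
z = -10 (z = -1*10 = -10)
M(k) = -98 - 28*k**2 - 14*k (M(k) = (7 + k + 2*k**2)*(-10 - 4) = (7 + k + 2*k**2)*(-14) = -98 - 28*k**2 - 14*k)
M(-3*(K + 4)) - 1*97 = (-98 - 28*9*(2 + 4)**2 - (-42)*(2 + 4)) - 1*97 = (-98 - 28*(-3*6)**2 - (-42)*6) - 97 = (-98 - 28*(-18)**2 - 14*(-18)) - 97 = (-98 - 28*324 + 252) - 97 = (-98 - 9072 + 252) - 97 = -8918 - 97 = -9015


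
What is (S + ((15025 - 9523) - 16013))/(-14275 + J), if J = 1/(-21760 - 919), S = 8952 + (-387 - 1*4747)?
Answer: 50596849/107914242 ≈ 0.46886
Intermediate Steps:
S = 3818 (S = 8952 + (-387 - 4747) = 8952 - 5134 = 3818)
J = -1/22679 (J = 1/(-22679) = -1/22679 ≈ -4.4094e-5)
(S + ((15025 - 9523) - 16013))/(-14275 + J) = (3818 + ((15025 - 9523) - 16013))/(-14275 - 1/22679) = (3818 + (5502 - 16013))/(-323742726/22679) = (3818 - 10511)*(-22679/323742726) = -6693*(-22679/323742726) = 50596849/107914242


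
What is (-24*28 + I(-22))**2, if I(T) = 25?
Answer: 418609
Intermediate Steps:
(-24*28 + I(-22))**2 = (-24*28 + 25)**2 = (-672 + 25)**2 = (-647)**2 = 418609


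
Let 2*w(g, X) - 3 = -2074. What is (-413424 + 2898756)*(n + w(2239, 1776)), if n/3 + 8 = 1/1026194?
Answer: -1351091764871640/513097 ≈ -2.6332e+9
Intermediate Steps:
w(g, X) = -2071/2 (w(g, X) = 3/2 + (1/2)*(-2074) = 3/2 - 1037 = -2071/2)
n = -24628653/1026194 (n = -24 + 3/1026194 = -24628653/1026194 ≈ -24.000)
(-413424 + 2898756)*(n + w(2239, 1776)) = (-413424 + 2898756)*(-24628653/1026194 - 2071/2) = 2485332*(-543626270/513097) = -1351091764871640/513097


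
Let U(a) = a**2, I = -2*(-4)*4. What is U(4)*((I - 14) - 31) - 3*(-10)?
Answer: -178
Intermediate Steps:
I = 32 (I = 8*4 = 32)
U(4)*((I - 14) - 31) - 3*(-10) = 4**2*((32 - 14) - 31) - 3*(-10) = 16*(18 - 31) + 30 = 16*(-13) + 30 = -208 + 30 = -178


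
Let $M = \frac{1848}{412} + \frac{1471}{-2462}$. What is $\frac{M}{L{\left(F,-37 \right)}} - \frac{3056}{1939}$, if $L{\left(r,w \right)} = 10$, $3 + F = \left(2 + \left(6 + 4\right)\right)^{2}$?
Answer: $- \frac{5837867951}{4917032540} \approx -1.1873$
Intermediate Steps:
$M = \frac{985931}{253586}$ ($M = 1848 \cdot \frac{1}{412} + 1471 \left(- \frac{1}{2462}\right) = \frac{462}{103} - \frac{1471}{2462} = \frac{985931}{253586} \approx 3.888$)
$F = 141$ ($F = -3 + \left(2 + \left(6 + 4\right)\right)^{2} = -3 + \left(2 + 10\right)^{2} = -3 + 12^{2} = -3 + 144 = 141$)
$\frac{M}{L{\left(F,-37 \right)}} - \frac{3056}{1939} = \frac{985931}{253586 \cdot 10} - \frac{3056}{1939} = \frac{985931}{253586} \cdot \frac{1}{10} - \frac{3056}{1939} = \frac{985931}{2535860} - \frac{3056}{1939} = - \frac{5837867951}{4917032540}$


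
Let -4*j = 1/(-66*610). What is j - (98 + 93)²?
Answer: -5874900239/161040 ≈ -36481.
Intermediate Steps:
j = 1/161040 (j = -1/(4*((-66*610))) = -¼/(-40260) = -¼*(-1/40260) = 1/161040 ≈ 6.2096e-6)
j - (98 + 93)² = 1/161040 - (98 + 93)² = 1/161040 - 1*191² = 1/161040 - 1*36481 = 1/161040 - 36481 = -5874900239/161040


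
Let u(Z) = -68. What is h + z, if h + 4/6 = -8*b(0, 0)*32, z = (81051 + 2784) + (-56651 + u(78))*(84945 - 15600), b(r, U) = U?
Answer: -11799285662/3 ≈ -3.9331e+9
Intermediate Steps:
z = -3933095220 (z = (81051 + 2784) + (-56651 - 68)*(84945 - 15600) = 83835 - 56719*69345 = 83835 - 3933179055 = -3933095220)
h = -⅔ (h = -⅔ - 8*0*32 = -⅔ + 0*32 = -⅔ + 0 = -⅔ ≈ -0.66667)
h + z = -⅔ - 3933095220 = -11799285662/3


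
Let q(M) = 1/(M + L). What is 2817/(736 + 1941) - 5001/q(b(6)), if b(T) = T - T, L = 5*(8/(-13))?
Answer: 535543701/34801 ≈ 15389.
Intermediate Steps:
L = -40/13 (L = 5*(8*(-1/13)) = 5*(-8/13) = -40/13 ≈ -3.0769)
b(T) = 0
q(M) = 1/(-40/13 + M) (q(M) = 1/(M - 40/13) = 1/(-40/13 + M))
2817/(736 + 1941) - 5001/q(b(6)) = 2817/(736 + 1941) - 5001/(13/(-40 + 13*0)) = 2817/2677 - 5001/(13/(-40 + 0)) = 2817*(1/2677) - 5001/(13/(-40)) = 2817/2677 - 5001/(13*(-1/40)) = 2817/2677 - 5001/(-13/40) = 2817/2677 - 5001*(-40/13) = 2817/2677 + 200040/13 = 535543701/34801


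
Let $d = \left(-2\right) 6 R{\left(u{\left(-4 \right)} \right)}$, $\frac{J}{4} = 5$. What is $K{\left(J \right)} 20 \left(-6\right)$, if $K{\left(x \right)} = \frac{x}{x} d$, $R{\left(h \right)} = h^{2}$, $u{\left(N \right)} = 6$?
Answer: $51840$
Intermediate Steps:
$J = 20$ ($J = 4 \cdot 5 = 20$)
$d = -432$ ($d = \left(-2\right) 6 \cdot 6^{2} = \left(-12\right) 36 = -432$)
$K{\left(x \right)} = -432$ ($K{\left(x \right)} = \frac{x}{x} \left(-432\right) = 1 \left(-432\right) = -432$)
$K{\left(J \right)} 20 \left(-6\right) = \left(-432\right) 20 \left(-6\right) = \left(-8640\right) \left(-6\right) = 51840$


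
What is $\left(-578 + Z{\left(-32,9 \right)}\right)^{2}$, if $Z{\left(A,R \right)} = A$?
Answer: $372100$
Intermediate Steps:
$\left(-578 + Z{\left(-32,9 \right)}\right)^{2} = \left(-578 - 32\right)^{2} = \left(-610\right)^{2} = 372100$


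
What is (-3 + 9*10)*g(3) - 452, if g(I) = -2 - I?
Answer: -887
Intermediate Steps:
(-3 + 9*10)*g(3) - 452 = (-3 + 9*10)*(-2 - 1*3) - 452 = (-3 + 90)*(-2 - 3) - 452 = 87*(-5) - 452 = -435 - 452 = -887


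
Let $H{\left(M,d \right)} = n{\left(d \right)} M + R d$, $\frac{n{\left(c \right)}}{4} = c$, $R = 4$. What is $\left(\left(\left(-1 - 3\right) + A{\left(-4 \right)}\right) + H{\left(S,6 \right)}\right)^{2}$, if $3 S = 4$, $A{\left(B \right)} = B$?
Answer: $2304$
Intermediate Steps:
$n{\left(c \right)} = 4 c$
$S = \frac{4}{3}$ ($S = \frac{1}{3} \cdot 4 = \frac{4}{3} \approx 1.3333$)
$H{\left(M,d \right)} = 4 d + 4 M d$ ($H{\left(M,d \right)} = 4 d M + 4 d = 4 M d + 4 d = 4 d + 4 M d$)
$\left(\left(\left(-1 - 3\right) + A{\left(-4 \right)}\right) + H{\left(S,6 \right)}\right)^{2} = \left(\left(\left(-1 - 3\right) - 4\right) + 4 \cdot 6 \left(1 + \frac{4}{3}\right)\right)^{2} = \left(\left(\left(-1 - 3\right) - 4\right) + 4 \cdot 6 \cdot \frac{7}{3}\right)^{2} = \left(\left(-4 - 4\right) + 56\right)^{2} = \left(-8 + 56\right)^{2} = 48^{2} = 2304$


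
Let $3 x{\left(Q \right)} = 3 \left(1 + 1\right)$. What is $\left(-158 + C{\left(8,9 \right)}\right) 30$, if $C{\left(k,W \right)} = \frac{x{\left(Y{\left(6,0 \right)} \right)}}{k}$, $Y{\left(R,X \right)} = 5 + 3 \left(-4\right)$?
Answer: $- \frac{9465}{2} \approx -4732.5$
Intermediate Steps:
$Y{\left(R,X \right)} = -7$ ($Y{\left(R,X \right)} = 5 - 12 = -7$)
$x{\left(Q \right)} = 2$ ($x{\left(Q \right)} = \frac{3 \left(1 + 1\right)}{3} = \frac{3 \cdot 2}{3} = \frac{1}{3} \cdot 6 = 2$)
$C{\left(k,W \right)} = \frac{2}{k}$
$\left(-158 + C{\left(8,9 \right)}\right) 30 = \left(-158 + \frac{2}{8}\right) 30 = \left(-158 + 2 \cdot \frac{1}{8}\right) 30 = \left(-158 + \frac{1}{4}\right) 30 = \left(- \frac{631}{4}\right) 30 = - \frac{9465}{2}$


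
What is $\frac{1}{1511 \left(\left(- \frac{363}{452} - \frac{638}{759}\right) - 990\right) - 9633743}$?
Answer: $- \frac{31188}{347188452397} \approx -8.983 \cdot 10^{-8}$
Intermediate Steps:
$\frac{1}{1511 \left(\left(- \frac{363}{452} - \frac{638}{759}\right) - 990\right) - 9633743} = \frac{1}{1511 \left(\left(\left(-363\right) \frac{1}{452} - \frac{58}{69}\right) - 990\right) - 9633743} = \frac{1}{1511 \left(\left(- \frac{363}{452} - \frac{58}{69}\right) - 990\right) - 9633743} = \frac{1}{1511 \left(- \frac{51263}{31188} - 990\right) - 9633743} = \frac{1}{1511 \left(- \frac{30927383}{31188}\right) - 9633743} = \frac{1}{- \frac{46731275713}{31188} - 9633743} = \frac{1}{- \frac{347188452397}{31188}} = - \frac{31188}{347188452397}$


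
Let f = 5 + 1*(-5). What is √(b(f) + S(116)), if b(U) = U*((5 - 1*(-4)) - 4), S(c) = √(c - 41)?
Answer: 3^(¼)*√5 ≈ 2.9428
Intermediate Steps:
S(c) = √(-41 + c)
f = 0 (f = 5 - 5 = 0)
b(U) = 5*U (b(U) = U*((5 + 4) - 4) = U*(9 - 4) = U*5 = 5*U)
√(b(f) + S(116)) = √(5*0 + √(-41 + 116)) = √(0 + √75) = √(0 + 5*√3) = √(5*√3) = 3^(¼)*√5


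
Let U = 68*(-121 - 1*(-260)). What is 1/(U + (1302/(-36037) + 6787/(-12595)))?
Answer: 41262365/389988148361 ≈ 0.00010580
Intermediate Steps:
U = 9452 (U = 68*(-121 + 260) = 68*139 = 9452)
1/(U + (1302/(-36037) + 6787/(-12595))) = 1/(9452 + (1302/(-36037) + 6787/(-12595))) = 1/(9452 + (1302*(-1/36037) + 6787*(-1/12595))) = 1/(9452 + (-1302/36037 - 617/1145)) = 1/(9452 - 23725619/41262365) = 1/(389988148361/41262365) = 41262365/389988148361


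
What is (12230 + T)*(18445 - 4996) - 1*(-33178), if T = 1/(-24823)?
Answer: 4083742129255/24823 ≈ 1.6451e+8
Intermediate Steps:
T = -1/24823 ≈ -4.0285e-5
(12230 + T)*(18445 - 4996) - 1*(-33178) = (12230 - 1/24823)*(18445 - 4996) - 1*(-33178) = (303585289/24823)*13449 + 33178 = 4082918551761/24823 + 33178 = 4083742129255/24823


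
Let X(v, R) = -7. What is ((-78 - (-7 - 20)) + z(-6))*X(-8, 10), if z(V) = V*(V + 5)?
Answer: 315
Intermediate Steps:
z(V) = V*(5 + V)
((-78 - (-7 - 20)) + z(-6))*X(-8, 10) = ((-78 - (-7 - 20)) - 6*(5 - 6))*(-7) = ((-78 - 1*(-27)) - 6*(-1))*(-7) = ((-78 + 27) + 6)*(-7) = (-51 + 6)*(-7) = -45*(-7) = 315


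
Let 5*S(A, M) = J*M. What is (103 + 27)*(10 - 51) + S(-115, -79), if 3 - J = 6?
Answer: -26413/5 ≈ -5282.6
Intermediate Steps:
J = -3 (J = 3 - 1*6 = 3 - 6 = -3)
S(A, M) = -3*M/5 (S(A, M) = (-3*M)/5 = -3*M/5)
(103 + 27)*(10 - 51) + S(-115, -79) = (103 + 27)*(10 - 51) - 3/5*(-79) = 130*(-41) + 237/5 = -5330 + 237/5 = -26413/5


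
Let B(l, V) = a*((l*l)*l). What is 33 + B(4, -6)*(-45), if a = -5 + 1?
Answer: 11553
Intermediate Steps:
a = -4
B(l, V) = -4*l³ (B(l, V) = -4*l*l*l = -4*l²*l = -4*l³)
33 + B(4, -6)*(-45) = 33 - 4*4³*(-45) = 33 - 4*64*(-45) = 33 - 256*(-45) = 33 + 11520 = 11553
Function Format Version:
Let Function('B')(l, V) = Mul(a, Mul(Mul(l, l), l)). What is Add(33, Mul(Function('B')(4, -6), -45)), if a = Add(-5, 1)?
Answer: 11553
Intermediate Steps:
a = -4
Function('B')(l, V) = Mul(-4, Pow(l, 3)) (Function('B')(l, V) = Mul(-4, Mul(Mul(l, l), l)) = Mul(-4, Mul(Pow(l, 2), l)) = Mul(-4, Pow(l, 3)))
Add(33, Mul(Function('B')(4, -6), -45)) = Add(33, Mul(Mul(-4, Pow(4, 3)), -45)) = Add(33, Mul(Mul(-4, 64), -45)) = Add(33, Mul(-256, -45)) = Add(33, 11520) = 11553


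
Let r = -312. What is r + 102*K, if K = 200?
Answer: 20088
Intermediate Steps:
r + 102*K = -312 + 102*200 = -312 + 20400 = 20088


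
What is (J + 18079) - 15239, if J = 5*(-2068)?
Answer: -7500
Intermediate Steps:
J = -10340
(J + 18079) - 15239 = (-10340 + 18079) - 15239 = 7739 - 15239 = -7500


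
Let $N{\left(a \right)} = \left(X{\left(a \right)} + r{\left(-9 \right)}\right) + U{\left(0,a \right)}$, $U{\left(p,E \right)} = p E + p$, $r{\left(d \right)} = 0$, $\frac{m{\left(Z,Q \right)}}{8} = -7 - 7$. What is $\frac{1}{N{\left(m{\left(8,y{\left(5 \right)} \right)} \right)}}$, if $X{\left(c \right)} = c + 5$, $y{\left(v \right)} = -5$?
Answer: $- \frac{1}{107} \approx -0.0093458$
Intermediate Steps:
$m{\left(Z,Q \right)} = -112$ ($m{\left(Z,Q \right)} = 8 \left(-7 - 7\right) = 8 \left(-14\right) = -112$)
$U{\left(p,E \right)} = p + E p$ ($U{\left(p,E \right)} = E p + p = p + E p$)
$X{\left(c \right)} = 5 + c$
$N{\left(a \right)} = 5 + a$ ($N{\left(a \right)} = \left(\left(5 + a\right) + 0\right) + 0 \left(1 + a\right) = \left(5 + a\right) + 0 = 5 + a$)
$\frac{1}{N{\left(m{\left(8,y{\left(5 \right)} \right)} \right)}} = \frac{1}{5 - 112} = \frac{1}{-107} = - \frac{1}{107}$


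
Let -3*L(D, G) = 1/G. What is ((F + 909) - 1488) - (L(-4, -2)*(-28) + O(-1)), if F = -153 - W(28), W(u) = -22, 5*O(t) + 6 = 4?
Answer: -10574/15 ≈ -704.93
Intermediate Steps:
O(t) = -2/5 (O(t) = -6/5 + (1/5)*4 = -6/5 + 4/5 = -2/5)
L(D, G) = -1/(3*G)
F = -131 (F = -153 - 1*(-22) = -153 + 22 = -131)
((F + 909) - 1488) - (L(-4, -2)*(-28) + O(-1)) = ((-131 + 909) - 1488) - (-1/3/(-2)*(-28) - 2/5) = (778 - 1488) - (-1/3*(-1/2)*(-28) - 2/5) = -710 - ((1/6)*(-28) - 2/5) = -710 - (-14/3 - 2/5) = -710 - 1*(-76/15) = -710 + 76/15 = -10574/15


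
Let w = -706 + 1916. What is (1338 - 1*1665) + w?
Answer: 883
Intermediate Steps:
w = 1210
(1338 - 1*1665) + w = (1338 - 1*1665) + 1210 = (1338 - 1665) + 1210 = -327 + 1210 = 883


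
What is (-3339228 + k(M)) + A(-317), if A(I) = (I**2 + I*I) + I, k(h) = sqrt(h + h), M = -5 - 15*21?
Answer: -3138567 + 8*I*sqrt(10) ≈ -3.1386e+6 + 25.298*I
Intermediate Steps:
M = -320 (M = -5 - 315 = -320)
k(h) = sqrt(2)*sqrt(h) (k(h) = sqrt(2*h) = sqrt(2)*sqrt(h))
A(I) = I + 2*I**2 (A(I) = (I**2 + I**2) + I = 2*I**2 + I = I + 2*I**2)
(-3339228 + k(M)) + A(-317) = (-3339228 + sqrt(2)*sqrt(-320)) - 317*(1 + 2*(-317)) = (-3339228 + sqrt(2)*(8*I*sqrt(5))) - 317*(1 - 634) = (-3339228 + 8*I*sqrt(10)) - 317*(-633) = (-3339228 + 8*I*sqrt(10)) + 200661 = -3138567 + 8*I*sqrt(10)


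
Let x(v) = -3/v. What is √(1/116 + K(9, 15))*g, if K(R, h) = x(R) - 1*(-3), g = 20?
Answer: 70*√1653/87 ≈ 32.713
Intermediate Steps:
K(R, h) = 3 - 3/R (K(R, h) = -3/R - 1*(-3) = -3/R + 3 = 3 - 3/R)
√(1/116 + K(9, 15))*g = √(1/116 + (3 - 3/9))*20 = √(1/116 + (3 - 3*⅑))*20 = √(1/116 + (3 - ⅓))*20 = √(1/116 + 8/3)*20 = √(931/348)*20 = (7*√1653/174)*20 = 70*√1653/87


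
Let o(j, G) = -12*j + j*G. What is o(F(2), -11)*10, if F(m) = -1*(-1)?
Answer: -230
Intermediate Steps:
F(m) = 1
o(j, G) = -12*j + G*j
o(F(2), -11)*10 = (1*(-12 - 11))*10 = (1*(-23))*10 = -23*10 = -230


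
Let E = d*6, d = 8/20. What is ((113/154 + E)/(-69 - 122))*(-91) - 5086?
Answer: -106825491/21010 ≈ -5084.5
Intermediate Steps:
d = ⅖ (d = 8*(1/20) = ⅖ ≈ 0.40000)
E = 12/5 (E = (⅖)*6 = 12/5 ≈ 2.4000)
((113/154 + E)/(-69 - 122))*(-91) - 5086 = ((113/154 + 12/5)/(-69 - 122))*(-91) - 5086 = ((113*(1/154) + 12/5)/(-191))*(-91) - 5086 = ((113/154 + 12/5)*(-1/191))*(-91) - 5086 = ((2413/770)*(-1/191))*(-91) - 5086 = -2413/147070*(-91) - 5086 = 31369/21010 - 5086 = -106825491/21010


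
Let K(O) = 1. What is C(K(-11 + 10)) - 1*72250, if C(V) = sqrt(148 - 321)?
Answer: -72250 + I*sqrt(173) ≈ -72250.0 + 13.153*I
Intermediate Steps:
C(V) = I*sqrt(173) (C(V) = sqrt(-173) = I*sqrt(173))
C(K(-11 + 10)) - 1*72250 = I*sqrt(173) - 1*72250 = I*sqrt(173) - 72250 = -72250 + I*sqrt(173)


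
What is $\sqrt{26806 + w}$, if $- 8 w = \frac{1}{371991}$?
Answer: $\frac{11 \sqrt{490491505870914}}{1487964} \approx 163.73$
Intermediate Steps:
$w = - \frac{1}{2975928}$ ($w = - \frac{1}{8 \cdot 371991} = \left(- \frac{1}{8}\right) \frac{1}{371991} = - \frac{1}{2975928} \approx -3.3603 \cdot 10^{-7}$)
$\sqrt{26806 + w} = \sqrt{26806 - \frac{1}{2975928}} = \sqrt{\frac{79772725967}{2975928}} = \frac{11 \sqrt{490491505870914}}{1487964}$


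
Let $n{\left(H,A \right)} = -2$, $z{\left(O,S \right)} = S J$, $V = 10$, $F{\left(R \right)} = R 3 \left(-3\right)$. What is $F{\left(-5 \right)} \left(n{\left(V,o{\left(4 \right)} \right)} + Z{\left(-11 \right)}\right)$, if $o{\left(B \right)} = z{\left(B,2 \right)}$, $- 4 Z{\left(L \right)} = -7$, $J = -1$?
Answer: $- \frac{45}{4} \approx -11.25$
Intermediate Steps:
$F{\left(R \right)} = - 9 R$ ($F{\left(R \right)} = 3 R \left(-3\right) = - 9 R$)
$Z{\left(L \right)} = \frac{7}{4}$ ($Z{\left(L \right)} = \left(- \frac{1}{4}\right) \left(-7\right) = \frac{7}{4}$)
$z{\left(O,S \right)} = - S$ ($z{\left(O,S \right)} = S \left(-1\right) = - S$)
$o{\left(B \right)} = -2$ ($o{\left(B \right)} = \left(-1\right) 2 = -2$)
$F{\left(-5 \right)} \left(n{\left(V,o{\left(4 \right)} \right)} + Z{\left(-11 \right)}\right) = \left(-9\right) \left(-5\right) \left(-2 + \frac{7}{4}\right) = 45 \left(- \frac{1}{4}\right) = - \frac{45}{4}$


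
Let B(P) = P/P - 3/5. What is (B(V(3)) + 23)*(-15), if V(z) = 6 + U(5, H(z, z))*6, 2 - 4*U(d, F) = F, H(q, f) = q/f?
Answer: -351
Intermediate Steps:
U(d, F) = ½ - F/4
V(z) = 15/2 (V(z) = 6 + (½ - z/(4*z))*6 = 6 + (½ - ¼*1)*6 = 6 + (½ - ¼)*6 = 6 + (¼)*6 = 6 + 3/2 = 15/2)
B(P) = ⅖ (B(P) = 1 - 3*⅕ = 1 - ⅗ = ⅖)
(B(V(3)) + 23)*(-15) = (⅖ + 23)*(-15) = (117/5)*(-15) = -351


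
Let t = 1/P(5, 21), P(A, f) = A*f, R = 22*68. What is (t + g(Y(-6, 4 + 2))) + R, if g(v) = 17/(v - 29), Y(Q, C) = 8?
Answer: 7476/5 ≈ 1495.2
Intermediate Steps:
R = 1496
t = 1/105 (t = 1/(5*21) = 1/105 ≈ 0.0095238)
g(v) = 17/(-29 + v)
(t + g(Y(-6, 4 + 2))) + R = (1/105 + 17/(-29 + 8)) + 1496 = (1/105 + 17/(-21)) + 1496 = (1/105 + 17*(-1/21)) + 1496 = (1/105 - 17/21) + 1496 = -⅘ + 1496 = 7476/5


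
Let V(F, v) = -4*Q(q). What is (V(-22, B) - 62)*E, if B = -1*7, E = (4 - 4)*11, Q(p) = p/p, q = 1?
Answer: 0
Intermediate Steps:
Q(p) = 1
E = 0 (E = 0*11 = 0)
B = -7
V(F, v) = -4 (V(F, v) = -4*1 = -4)
(V(-22, B) - 62)*E = (-4 - 62)*0 = -66*0 = 0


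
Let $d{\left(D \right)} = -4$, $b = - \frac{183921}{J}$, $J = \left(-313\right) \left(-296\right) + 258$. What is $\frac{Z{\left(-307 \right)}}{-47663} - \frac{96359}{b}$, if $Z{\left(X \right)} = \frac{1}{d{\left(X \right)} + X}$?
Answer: $\frac{132702104331771943}{2726296479753} \approx 48675.0$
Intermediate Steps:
$J = 92906$ ($J = 92648 + 258 = 92906$)
$b = - \frac{183921}{92906} \approx -1.9796$
$Z{\left(X \right)} = \frac{1}{-4 + X}$
$\frac{Z{\left(-307 \right)}}{-47663} - \frac{96359}{b} = \frac{1}{\left(-4 - 307\right) \left(-47663\right)} - \frac{96359}{- \frac{183921}{92906}} = \frac{1}{-311} \left(- \frac{1}{47663}\right) - - \frac{8952329254}{183921} = \left(- \frac{1}{311}\right) \left(- \frac{1}{47663}\right) + \frac{8952329254}{183921} = \frac{1}{14823193} + \frac{8952329254}{183921} = \frac{132702104331771943}{2726296479753}$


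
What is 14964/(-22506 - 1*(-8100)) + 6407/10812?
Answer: -11581921/25959612 ≈ -0.44615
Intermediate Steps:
14964/(-22506 - 1*(-8100)) + 6407/10812 = 14964/(-22506 + 8100) + 6407*(1/10812) = 14964/(-14406) + 6407/10812 = 14964*(-1/14406) + 6407/10812 = -2494/2401 + 6407/10812 = -11581921/25959612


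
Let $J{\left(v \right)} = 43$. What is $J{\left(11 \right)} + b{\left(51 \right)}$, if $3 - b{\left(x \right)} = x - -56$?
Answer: $-61$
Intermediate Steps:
$b{\left(x \right)} = -53 - x$ ($b{\left(x \right)} = 3 - \left(x - -56\right) = 3 - \left(x + 56\right) = 3 - \left(56 + x\right) = -53 - x$)
$J{\left(11 \right)} + b{\left(51 \right)} = 43 - 104 = -61$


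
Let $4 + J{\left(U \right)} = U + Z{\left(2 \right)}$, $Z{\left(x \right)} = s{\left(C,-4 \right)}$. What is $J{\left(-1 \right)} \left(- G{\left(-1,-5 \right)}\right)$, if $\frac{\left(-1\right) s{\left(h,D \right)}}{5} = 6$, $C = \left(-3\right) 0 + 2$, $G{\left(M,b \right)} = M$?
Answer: $-35$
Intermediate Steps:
$C = 2$ ($C = 0 + 2 = 2$)
$s{\left(h,D \right)} = -30$ ($s{\left(h,D \right)} = \left(-5\right) 6 = -30$)
$Z{\left(x \right)} = -30$
$J{\left(U \right)} = -34 + U$ ($J{\left(U \right)} = -4 + \left(U - 30\right) = -4 + \left(-30 + U\right) = -34 + U$)
$J{\left(-1 \right)} \left(- G{\left(-1,-5 \right)}\right) = \left(-34 - 1\right) \left(\left(-1\right) \left(-1\right)\right) = \left(-35\right) 1 = -35$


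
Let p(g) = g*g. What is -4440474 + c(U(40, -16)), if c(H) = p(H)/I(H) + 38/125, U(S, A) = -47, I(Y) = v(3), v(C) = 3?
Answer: -1664901511/375 ≈ -4.4397e+6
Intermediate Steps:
I(Y) = 3
p(g) = g²
c(H) = 38/125 + H²/3 (c(H) = H²/3 + 38/125 = 38/125 + H²/3)
-4440474 + c(U(40, -16)) = -4440474 + (38/125 + (⅓)*(-47)²) = -4440474 + (38/125 + (⅓)*2209) = -4440474 + (38/125 + 2209/3) = -4440474 + 276239/375 = -1664901511/375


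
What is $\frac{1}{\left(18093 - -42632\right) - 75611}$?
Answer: $- \frac{1}{14886} \approx -6.7177 \cdot 10^{-5}$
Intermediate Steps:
$\frac{1}{\left(18093 - -42632\right) - 75611} = \frac{1}{\left(18093 + 42632\right) - 75611} = \frac{1}{60725 - 75611} = \frac{1}{-14886} = - \frac{1}{14886}$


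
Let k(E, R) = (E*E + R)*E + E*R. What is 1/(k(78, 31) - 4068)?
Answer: 1/475320 ≈ 2.1038e-6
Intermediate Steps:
k(E, R) = E*R + E*(R + E²) (k(E, R) = (E² + R)*E + E*R = (R + E²)*E + E*R = E*(R + E²) + E*R = E*R + E*(R + E²))
1/(k(78, 31) - 4068) = 1/(78*(78² + 2*31) - 4068) = 1/(78*(6084 + 62) - 4068) = 1/(78*6146 - 4068) = 1/(479388 - 4068) = 1/475320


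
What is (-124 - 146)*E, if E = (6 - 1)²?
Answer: -6750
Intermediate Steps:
E = 25 (E = 5² = 25)
(-124 - 146)*E = (-124 - 146)*25 = -270*25 = -6750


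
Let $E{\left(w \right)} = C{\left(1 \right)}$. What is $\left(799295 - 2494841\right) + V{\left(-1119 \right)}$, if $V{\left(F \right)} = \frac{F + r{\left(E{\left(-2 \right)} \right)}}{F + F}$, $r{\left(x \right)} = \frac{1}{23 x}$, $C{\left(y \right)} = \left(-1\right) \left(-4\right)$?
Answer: $- \frac{349106036269}{205896} \approx -1.6955 \cdot 10^{6}$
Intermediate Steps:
$C{\left(y \right)} = 4$
$E{\left(w \right)} = 4$
$r{\left(x \right)} = \frac{1}{23 x}$
$V{\left(F \right)} = \frac{\frac{1}{92} + F}{2 F}$ ($V{\left(F \right)} = \frac{F + \frac{1}{23 \cdot 4}}{F + F} = \frac{F + \frac{1}{23} \cdot \frac{1}{4}}{2 F} = \left(F + \frac{1}{92}\right) \frac{1}{2 F} = \left(\frac{1}{92} + F\right) \frac{1}{2 F} = \frac{\frac{1}{92} + F}{2 F}$)
$\left(799295 - 2494841\right) + V{\left(-1119 \right)} = \left(799295 - 2494841\right) + \frac{1 + 92 \left(-1119\right)}{184 \left(-1119\right)} = -1695546 + \frac{1}{184} \left(- \frac{1}{1119}\right) \left(1 - 102948\right) = -1695546 + \frac{1}{184} \left(- \frac{1}{1119}\right) \left(-102947\right) = -1695546 + \frac{102947}{205896} = - \frac{349106036269}{205896}$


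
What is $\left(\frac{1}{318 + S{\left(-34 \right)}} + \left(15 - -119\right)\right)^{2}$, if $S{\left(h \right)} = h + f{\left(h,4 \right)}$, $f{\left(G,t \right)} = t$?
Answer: $\frac{1489419649}{82944} \approx 17957.0$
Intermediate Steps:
$S{\left(h \right)} = 4 + h$ ($S{\left(h \right)} = h + 4 = 4 + h$)
$\left(\frac{1}{318 + S{\left(-34 \right)}} + \left(15 - -119\right)\right)^{2} = \left(\frac{1}{318 + \left(4 - 34\right)} + \left(15 - -119\right)\right)^{2} = \left(\frac{1}{318 - 30} + \left(15 + 119\right)\right)^{2} = \left(\frac{1}{288} + 134\right)^{2} = \left(\frac{38593}{288}\right)^{2} = \frac{1489419649}{82944}$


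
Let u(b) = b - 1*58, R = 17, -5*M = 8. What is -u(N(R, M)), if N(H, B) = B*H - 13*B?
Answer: 322/5 ≈ 64.400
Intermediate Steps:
M = -8/5 (M = -⅕*8 = -8/5 ≈ -1.6000)
N(H, B) = -13*B + B*H
u(b) = -58 + b (u(b) = b - 58 = -58 + b)
-u(N(R, M)) = -(-58 - 8*(-13 + 17)/5) = -(-58 - 8/5*4) = -(-58 - 32/5) = -1*(-322/5) = 322/5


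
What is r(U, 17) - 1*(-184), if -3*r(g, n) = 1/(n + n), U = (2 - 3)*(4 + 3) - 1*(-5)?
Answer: 18767/102 ≈ 183.99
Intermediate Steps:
U = -2 (U = -1*7 + 5 = -7 + 5 = -2)
r(g, n) = -1/(6*n) (r(g, n) = -1/(3*(n + n)) = -1/(2*n)/3 = -1/(6*n))
r(U, 17) - 1*(-184) = -⅙/17 - 1*(-184) = -⅙*1/17 + 184 = -1/102 + 184 = 18767/102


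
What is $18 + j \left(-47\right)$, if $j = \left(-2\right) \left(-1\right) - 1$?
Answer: $-29$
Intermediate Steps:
$j = 1$ ($j = 2 - 1 = 1$)
$18 + j \left(-47\right) = 18 + 1 \left(-47\right) = 18 - 47 = -29$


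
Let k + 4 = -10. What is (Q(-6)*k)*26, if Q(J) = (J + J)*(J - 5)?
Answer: -48048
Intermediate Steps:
k = -14 (k = -4 - 10 = -14)
Q(J) = 2*J*(-5 + J) (Q(J) = (2*J)*(-5 + J) = 2*J*(-5 + J))
(Q(-6)*k)*26 = ((2*(-6)*(-5 - 6))*(-14))*26 = ((2*(-6)*(-11))*(-14))*26 = (132*(-14))*26 = -1848*26 = -48048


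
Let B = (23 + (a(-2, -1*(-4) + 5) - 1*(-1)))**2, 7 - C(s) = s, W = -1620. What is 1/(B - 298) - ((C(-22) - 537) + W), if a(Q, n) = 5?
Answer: 1155505/543 ≈ 2128.0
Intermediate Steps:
C(s) = 7 - s
B = 841 (B = (23 + (5 - 1*(-1)))**2 = (23 + (5 + 1))**2 = (23 + 6)**2 = 29**2 = 841)
1/(B - 298) - ((C(-22) - 537) + W) = 1/(841 - 298) - (((7 - 1*(-22)) - 537) - 1620) = 1/543 - (((7 + 22) - 537) - 1620) = 1/543 - ((29 - 537) - 1620) = 1/543 - (-508 - 1620) = 1/543 - 1*(-2128) = 1/543 + 2128 = 1155505/543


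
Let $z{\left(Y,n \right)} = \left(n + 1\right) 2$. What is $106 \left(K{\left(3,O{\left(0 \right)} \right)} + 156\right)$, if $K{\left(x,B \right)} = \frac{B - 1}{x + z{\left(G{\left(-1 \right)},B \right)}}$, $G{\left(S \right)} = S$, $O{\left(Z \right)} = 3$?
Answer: $\frac{182108}{11} \approx 16555.0$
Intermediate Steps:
$z{\left(Y,n \right)} = 2 + 2 n$ ($z{\left(Y,n \right)} = \left(1 + n\right) 2 = 2 + 2 n$)
$K{\left(x,B \right)} = \frac{-1 + B}{2 + x + 2 B}$ ($K{\left(x,B \right)} = \frac{B - 1}{x + \left(2 + 2 B\right)} = \frac{-1 + B}{2 + x + 2 B}$)
$106 \left(K{\left(3,O{\left(0 \right)} \right)} + 156\right) = 106 \left(\frac{-1 + 3}{2 + 3 + 2 \cdot 3} + 156\right) = 106 \left(\frac{1}{2 + 3 + 6} \cdot 2 + 156\right) = 106 \left(\frac{1}{11} \cdot 2 + 156\right) = 106 \left(\frac{2}{11} + 156\right) = 106 \cdot \frac{1718}{11} = \frac{182108}{11}$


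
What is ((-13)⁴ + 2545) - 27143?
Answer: 3963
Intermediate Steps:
((-13)⁴ + 2545) - 27143 = (28561 + 2545) - 27143 = 31106 - 27143 = 3963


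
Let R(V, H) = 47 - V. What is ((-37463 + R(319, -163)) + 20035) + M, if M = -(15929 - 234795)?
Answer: 201166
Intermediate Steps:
M = 218866 (M = -1*(-218866) = 218866)
((-37463 + R(319, -163)) + 20035) + M = ((-37463 + (47 - 1*319)) + 20035) + 218866 = ((-37463 + (47 - 319)) + 20035) + 218866 = ((-37463 - 272) + 20035) + 218866 = (-37735 + 20035) + 218866 = -17700 + 218866 = 201166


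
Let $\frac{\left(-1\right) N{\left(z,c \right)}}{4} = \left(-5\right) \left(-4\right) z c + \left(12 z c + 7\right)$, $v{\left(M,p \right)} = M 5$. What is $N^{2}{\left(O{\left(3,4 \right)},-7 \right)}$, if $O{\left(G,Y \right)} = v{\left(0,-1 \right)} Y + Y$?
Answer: $12645136$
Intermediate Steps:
$v{\left(M,p \right)} = 5 M$
$O{\left(G,Y \right)} = Y$ ($O{\left(G,Y \right)} = 5 \cdot 0 Y + Y = 0 Y + Y = 0 + Y = Y$)
$N{\left(z,c \right)} = -28 - 128 c z$ ($N{\left(z,c \right)} = - 4 \left(\left(-5\right) \left(-4\right) z c + \left(12 z c + 7\right)\right) = - 4 \left(20 z c + \left(12 c z + 7\right)\right) = - 4 \left(20 c z + \left(7 + 12 c z\right)\right) = - 4 \left(7 + 32 c z\right) = -28 - 128 c z$)
$N^{2}{\left(O{\left(3,4 \right)},-7 \right)} = \left(-28 - \left(-896\right) 4\right)^{2} = \left(-28 + 3584\right)^{2} = 3556^{2} = 12645136$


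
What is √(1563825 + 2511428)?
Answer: √4075253 ≈ 2018.7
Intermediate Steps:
√(1563825 + 2511428) = √4075253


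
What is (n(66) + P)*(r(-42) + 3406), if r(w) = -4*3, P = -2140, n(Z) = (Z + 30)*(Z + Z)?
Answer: 35745608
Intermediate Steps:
n(Z) = 2*Z*(30 + Z) (n(Z) = (30 + Z)*(2*Z) = 2*Z*(30 + Z))
r(w) = -12
(n(66) + P)*(r(-42) + 3406) = (2*66*(30 + 66) - 2140)*(-12 + 3406) = (2*66*96 - 2140)*3394 = (12672 - 2140)*3394 = 10532*3394 = 35745608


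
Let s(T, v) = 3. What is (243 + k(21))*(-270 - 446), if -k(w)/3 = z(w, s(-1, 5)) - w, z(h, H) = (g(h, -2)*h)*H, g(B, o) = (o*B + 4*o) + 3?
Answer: -6579324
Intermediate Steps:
g(B, o) = 3 + 4*o + B*o (g(B, o) = (B*o + 4*o) + 3 = (4*o + B*o) + 3 = 3 + 4*o + B*o)
z(h, H) = H*h*(-5 - 2*h) (z(h, H) = ((3 + 4*(-2) + h*(-2))*h)*H = ((3 - 8 - 2*h)*h)*H = ((-5 - 2*h)*h)*H = (h*(-5 - 2*h))*H = H*h*(-5 - 2*h))
k(w) = 3*w - 9*w*(-5 - 2*w) (k(w) = -3*(3*w*(-5 - 2*w) - w) = -3*(-w + 3*w*(-5 - 2*w)) = 3*w - 9*w*(-5 - 2*w))
(243 + k(21))*(-270 - 446) = (243 + 6*21*(8 + 3*21))*(-270 - 446) = (243 + 6*21*(8 + 63))*(-716) = (243 + 6*21*71)*(-716) = (243 + 8946)*(-716) = 9189*(-716) = -6579324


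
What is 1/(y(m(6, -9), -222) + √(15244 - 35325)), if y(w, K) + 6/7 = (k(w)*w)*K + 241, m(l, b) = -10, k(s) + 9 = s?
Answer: -2055053/86189613210 - 49*I*√20081/86189613210 ≈ -2.3843e-5 - 8.0563e-8*I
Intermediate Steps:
k(s) = -9 + s
y(w, K) = 1681/7 + K*w*(-9 + w) (y(w, K) = -6/7 + (((-9 + w)*w)*K + 241) = -6/7 + ((w*(-9 + w))*K + 241) = -6/7 + (K*w*(-9 + w) + 241) = -6/7 + (241 + K*w*(-9 + w)) = 1681/7 + K*w*(-9 + w))
1/(y(m(6, -9), -222) + √(15244 - 35325)) = 1/((1681/7 - 222*(-10)*(-9 - 10)) + √(15244 - 35325)) = 1/((1681/7 - 222*(-10)*(-19)) + √(-20081)) = 1/((1681/7 - 42180) + I*√20081) = 1/(-293579/7 + I*√20081)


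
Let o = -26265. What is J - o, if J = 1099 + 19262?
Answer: 46626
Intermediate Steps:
J = 20361
J - o = 20361 - 1*(-26265) = 20361 + 26265 = 46626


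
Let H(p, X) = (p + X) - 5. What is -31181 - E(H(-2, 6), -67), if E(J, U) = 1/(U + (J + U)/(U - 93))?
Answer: -83034963/2663 ≈ -31181.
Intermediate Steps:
H(p, X) = -5 + X + p (H(p, X) = (X + p) - 5 = -5 + X + p)
E(J, U) = 1/(U + (J + U)/(-93 + U))
-31181 - E(H(-2, 6), -67) = -31181 - (-93 - 67)/((-5 + 6 - 2) + (-67)² - 92*(-67)) = -31181 - (-160)/(-1 + 4489 + 6164) = -31181 - (-160)/10652 = -31181 - 1*(-40/2663) = -31181 + 40/2663 = -83034963/2663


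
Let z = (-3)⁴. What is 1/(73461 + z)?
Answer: 1/73542 ≈ 1.3598e-5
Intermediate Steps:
z = 81
1/(73461 + z) = 1/(73461 + 81) = 1/73542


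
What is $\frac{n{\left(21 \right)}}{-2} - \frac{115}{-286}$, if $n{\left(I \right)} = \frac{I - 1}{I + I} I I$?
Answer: $- \frac{29915}{286} \approx -104.6$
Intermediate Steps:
$n{\left(I \right)} = I \left(- \frac{1}{2} + \frac{I}{2}\right)$ ($n{\left(I \right)} = \frac{-1 + I}{2 I} I I = \left(- \frac{1}{2} + \frac{I}{2}\right) I = I \left(- \frac{1}{2} + \frac{I}{2}\right)$)
$\frac{n{\left(21 \right)}}{-2} - \frac{115}{-286} = \frac{\frac{1}{2} \cdot 21 \left(-1 + 21\right)}{-2} - \frac{115}{-286} = \frac{1}{2} \cdot 21 \cdot 20 \left(- \frac{1}{2}\right) - - \frac{115}{286} = 210 \left(- \frac{1}{2}\right) + \frac{115}{286} = -105 + \frac{115}{286} = - \frac{29915}{286}$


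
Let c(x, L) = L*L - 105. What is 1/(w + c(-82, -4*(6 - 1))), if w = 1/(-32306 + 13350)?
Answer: 18956/5592019 ≈ 0.0033898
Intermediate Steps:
c(x, L) = -105 + L² (c(x, L) = L² - 105 = -105 + L²)
w = -1/18956 (w = 1/(-18956) = -1/18956 ≈ -5.2754e-5)
1/(w + c(-82, -4*(6 - 1))) = 1/(-1/18956 + (-105 + (-4*(6 - 1))²)) = 1/(-1/18956 + (-105 + (-4*5)²)) = 1/(-1/18956 + (-105 + (-20)²)) = 1/(-1/18956 + (-105 + 400)) = 1/(-1/18956 + 295) = 1/(5592019/18956) = 18956/5592019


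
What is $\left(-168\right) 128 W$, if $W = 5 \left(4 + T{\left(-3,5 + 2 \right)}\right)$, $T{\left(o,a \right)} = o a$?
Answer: $1827840$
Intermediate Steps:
$T{\left(o,a \right)} = a o$
$W = -85$ ($W = 5 \left(4 + \left(5 + 2\right) \left(-3\right)\right) = 5 \left(4 + 7 \left(-3\right)\right) = 5 \left(4 - 21\right) = 5 \left(-17\right) = -85$)
$\left(-168\right) 128 W = \left(-168\right) 128 \left(-85\right) = \left(-21504\right) \left(-85\right) = 1827840$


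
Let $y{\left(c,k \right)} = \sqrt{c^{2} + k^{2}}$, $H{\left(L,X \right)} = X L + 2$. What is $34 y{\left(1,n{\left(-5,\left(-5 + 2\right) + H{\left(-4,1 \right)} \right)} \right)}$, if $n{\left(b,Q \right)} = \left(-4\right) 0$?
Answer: $34$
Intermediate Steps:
$H{\left(L,X \right)} = 2 + L X$ ($H{\left(L,X \right)} = L X + 2 = 2 + L X$)
$n{\left(b,Q \right)} = 0$
$34 y{\left(1,n{\left(-5,\left(-5 + 2\right) + H{\left(-4,1 \right)} \right)} \right)} = 34 \sqrt{1^{2} + 0^{2}} = 34 \sqrt{1 + 0} = 34 \sqrt{1} = 34 \cdot 1 = 34$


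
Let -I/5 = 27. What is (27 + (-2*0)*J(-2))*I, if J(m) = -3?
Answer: -3645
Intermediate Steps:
I = -135 (I = -5*27 = -135)
(27 + (-2*0)*J(-2))*I = (27 - 2*0*(-3))*(-135) = (27 + 0*(-3))*(-135) = (27 + 0)*(-135) = 27*(-135) = -3645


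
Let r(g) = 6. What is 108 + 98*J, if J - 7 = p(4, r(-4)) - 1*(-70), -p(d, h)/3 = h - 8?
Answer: 8242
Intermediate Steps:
p(d, h) = 24 - 3*h (p(d, h) = -3*(h - 8) = -3*(-8 + h) = 24 - 3*h)
J = 83 (J = 7 + ((24 - 3*6) - 1*(-70)) = 7 + ((24 - 18) + 70) = 7 + (6 + 70) = 7 + 76 = 83)
108 + 98*J = 108 + 98*83 = 108 + 8134 = 8242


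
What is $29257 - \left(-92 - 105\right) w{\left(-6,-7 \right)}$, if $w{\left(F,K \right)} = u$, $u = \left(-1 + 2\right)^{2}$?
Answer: $29454$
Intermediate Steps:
$u = 1$ ($u = 1^{2} = 1$)
$w{\left(F,K \right)} = 1$
$29257 - \left(-92 - 105\right) w{\left(-6,-7 \right)} = 29257 - \left(-92 - 105\right) 1 = 29257 - \left(-197\right) 1 = 29257 - -197 = 29257 + 197 = 29454$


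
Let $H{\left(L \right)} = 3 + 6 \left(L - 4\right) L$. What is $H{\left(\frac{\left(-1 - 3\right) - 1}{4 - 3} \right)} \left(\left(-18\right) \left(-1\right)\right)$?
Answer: $4914$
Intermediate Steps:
$H{\left(L \right)} = 3 + 6 L \left(-4 + L\right)$ ($H{\left(L \right)} = 3 + 6 \left(-4 + L\right) L = 3 + 6 L \left(-4 + L\right)$)
$H{\left(\frac{\left(-1 - 3\right) - 1}{4 - 3} \right)} \left(\left(-18\right) \left(-1\right)\right) = \left(3 - 24 \frac{\left(-1 - 3\right) - 1}{4 - 3} + 6 \left(\frac{\left(-1 - 3\right) - 1}{4 - 3}\right)^{2}\right) \left(\left(-18\right) \left(-1\right)\right) = \left(3 - 24 \frac{-4 - 1}{1} + 6 \left(\frac{-4 - 1}{1}\right)^{2}\right) 18 = \left(3 - 24 \left(\left(-5\right) 1\right) + 6 \left(\left(-5\right) 1\right)^{2}\right) 18 = \left(3 - -120 + 6 \left(-5\right)^{2}\right) 18 = \left(3 + 120 + 6 \cdot 25\right) 18 = \left(3 + 120 + 150\right) 18 = 273 \cdot 18 = 4914$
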